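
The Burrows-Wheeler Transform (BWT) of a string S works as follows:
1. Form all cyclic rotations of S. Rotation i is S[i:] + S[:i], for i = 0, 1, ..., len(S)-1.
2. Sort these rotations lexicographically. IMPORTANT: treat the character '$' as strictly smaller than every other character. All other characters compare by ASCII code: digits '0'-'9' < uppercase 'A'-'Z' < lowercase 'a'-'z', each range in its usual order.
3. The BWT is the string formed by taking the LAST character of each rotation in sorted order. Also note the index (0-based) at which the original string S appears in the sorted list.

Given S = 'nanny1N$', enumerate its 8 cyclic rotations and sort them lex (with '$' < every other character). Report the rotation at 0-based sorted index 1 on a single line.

All 8 rotations (rotation i = S[i:]+S[:i]):
  rot[0] = nanny1N$
  rot[1] = anny1N$n
  rot[2] = nny1N$na
  rot[3] = ny1N$nan
  rot[4] = y1N$nann
  rot[5] = 1N$nanny
  rot[6] = N$nanny1
  rot[7] = $nanny1N
Sorted (with $ < everything):
  sorted[0] = $nanny1N
  sorted[1] = 1N$nanny
  sorted[2] = N$nanny1
  sorted[3] = anny1N$n
  sorted[4] = nanny1N$
  sorted[5] = nny1N$na
  sorted[6] = ny1N$nan
  sorted[7] = y1N$nann
sorted[1] = 1N$nanny

Answer: 1N$nanny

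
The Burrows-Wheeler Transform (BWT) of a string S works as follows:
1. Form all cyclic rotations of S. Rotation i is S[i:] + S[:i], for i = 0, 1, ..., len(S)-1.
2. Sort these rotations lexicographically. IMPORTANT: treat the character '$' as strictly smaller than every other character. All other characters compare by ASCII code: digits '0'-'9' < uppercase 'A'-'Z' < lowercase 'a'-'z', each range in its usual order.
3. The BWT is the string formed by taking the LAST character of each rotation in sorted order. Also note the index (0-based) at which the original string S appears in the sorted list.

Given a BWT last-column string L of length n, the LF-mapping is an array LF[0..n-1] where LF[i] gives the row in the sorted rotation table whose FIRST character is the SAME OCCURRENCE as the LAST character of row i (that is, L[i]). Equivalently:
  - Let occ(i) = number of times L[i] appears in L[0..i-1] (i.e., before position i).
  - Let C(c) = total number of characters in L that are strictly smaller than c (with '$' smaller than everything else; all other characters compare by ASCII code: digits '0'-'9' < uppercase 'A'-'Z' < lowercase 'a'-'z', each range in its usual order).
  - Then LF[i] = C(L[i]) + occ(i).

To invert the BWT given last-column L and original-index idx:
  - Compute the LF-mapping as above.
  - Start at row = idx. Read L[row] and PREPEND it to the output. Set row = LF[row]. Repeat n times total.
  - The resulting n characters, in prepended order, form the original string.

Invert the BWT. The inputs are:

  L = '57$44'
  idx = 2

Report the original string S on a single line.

Answer: 4745$

Derivation:
LF mapping: 3 4 0 1 2
Walk LF starting at row 2, prepending L[row]:
  step 1: row=2, L[2]='$', prepend. Next row=LF[2]=0
  step 2: row=0, L[0]='5', prepend. Next row=LF[0]=3
  step 3: row=3, L[3]='4', prepend. Next row=LF[3]=1
  step 4: row=1, L[1]='7', prepend. Next row=LF[1]=4
  step 5: row=4, L[4]='4', prepend. Next row=LF[4]=2
Reversed output: 4745$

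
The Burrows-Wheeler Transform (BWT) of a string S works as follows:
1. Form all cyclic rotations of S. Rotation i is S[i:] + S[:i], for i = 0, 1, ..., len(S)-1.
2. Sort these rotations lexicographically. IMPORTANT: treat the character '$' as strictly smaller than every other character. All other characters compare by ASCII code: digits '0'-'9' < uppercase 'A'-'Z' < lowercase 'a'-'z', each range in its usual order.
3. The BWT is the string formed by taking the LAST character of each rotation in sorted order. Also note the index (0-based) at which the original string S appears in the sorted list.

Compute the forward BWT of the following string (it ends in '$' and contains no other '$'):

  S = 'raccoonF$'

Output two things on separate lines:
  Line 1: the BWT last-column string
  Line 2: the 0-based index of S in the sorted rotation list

Answer: Fnracooc$
8

Derivation:
All 9 rotations (rotation i = S[i:]+S[:i]):
  rot[0] = raccoonF$
  rot[1] = accoonF$r
  rot[2] = ccoonF$ra
  rot[3] = coonF$rac
  rot[4] = oonF$racc
  rot[5] = onF$racco
  rot[6] = nF$raccoo
  rot[7] = F$raccoon
  rot[8] = $raccoonF
Sorted (with $ < everything):
  sorted[0] = $raccoonF  (last char: 'F')
  sorted[1] = F$raccoon  (last char: 'n')
  sorted[2] = accoonF$r  (last char: 'r')
  sorted[3] = ccoonF$ra  (last char: 'a')
  sorted[4] = coonF$rac  (last char: 'c')
  sorted[5] = nF$raccoo  (last char: 'o')
  sorted[6] = onF$racco  (last char: 'o')
  sorted[7] = oonF$racc  (last char: 'c')
  sorted[8] = raccoonF$  (last char: '$')
Last column: Fnracooc$
Original string S is at sorted index 8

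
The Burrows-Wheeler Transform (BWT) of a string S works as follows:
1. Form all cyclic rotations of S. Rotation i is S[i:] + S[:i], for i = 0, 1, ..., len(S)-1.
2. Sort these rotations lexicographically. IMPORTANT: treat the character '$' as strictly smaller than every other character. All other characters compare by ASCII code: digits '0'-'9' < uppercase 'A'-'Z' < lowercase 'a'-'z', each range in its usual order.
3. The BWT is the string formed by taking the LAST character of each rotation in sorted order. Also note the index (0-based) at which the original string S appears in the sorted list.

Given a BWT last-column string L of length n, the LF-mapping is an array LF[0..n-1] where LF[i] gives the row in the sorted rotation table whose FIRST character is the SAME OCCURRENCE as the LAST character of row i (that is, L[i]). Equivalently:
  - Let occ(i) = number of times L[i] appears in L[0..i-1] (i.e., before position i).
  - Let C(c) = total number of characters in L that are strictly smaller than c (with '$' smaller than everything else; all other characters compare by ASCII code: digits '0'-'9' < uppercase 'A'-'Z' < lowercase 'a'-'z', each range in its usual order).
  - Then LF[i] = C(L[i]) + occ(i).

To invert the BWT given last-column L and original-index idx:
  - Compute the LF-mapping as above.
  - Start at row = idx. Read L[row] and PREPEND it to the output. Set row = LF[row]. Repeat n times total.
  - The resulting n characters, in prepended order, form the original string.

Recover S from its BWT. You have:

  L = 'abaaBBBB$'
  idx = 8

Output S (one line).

Answer: bBBaBaBa$

Derivation:
LF mapping: 5 8 6 7 1 2 3 4 0
Walk LF starting at row 8, prepending L[row]:
  step 1: row=8, L[8]='$', prepend. Next row=LF[8]=0
  step 2: row=0, L[0]='a', prepend. Next row=LF[0]=5
  step 3: row=5, L[5]='B', prepend. Next row=LF[5]=2
  step 4: row=2, L[2]='a', prepend. Next row=LF[2]=6
  step 5: row=6, L[6]='B', prepend. Next row=LF[6]=3
  step 6: row=3, L[3]='a', prepend. Next row=LF[3]=7
  step 7: row=7, L[7]='B', prepend. Next row=LF[7]=4
  step 8: row=4, L[4]='B', prepend. Next row=LF[4]=1
  step 9: row=1, L[1]='b', prepend. Next row=LF[1]=8
Reversed output: bBBaBaBa$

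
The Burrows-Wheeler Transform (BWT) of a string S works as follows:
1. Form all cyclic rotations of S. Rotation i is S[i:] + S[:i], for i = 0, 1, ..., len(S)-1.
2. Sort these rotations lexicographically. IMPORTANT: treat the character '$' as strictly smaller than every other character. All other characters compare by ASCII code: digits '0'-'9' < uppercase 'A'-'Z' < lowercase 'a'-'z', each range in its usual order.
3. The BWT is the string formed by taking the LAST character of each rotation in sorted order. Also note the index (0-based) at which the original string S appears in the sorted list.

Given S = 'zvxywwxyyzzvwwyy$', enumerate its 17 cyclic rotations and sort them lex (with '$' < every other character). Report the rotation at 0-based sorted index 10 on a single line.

All 17 rotations (rotation i = S[i:]+S[:i]):
  rot[0] = zvxywwxyyzzvwwyy$
  rot[1] = vxywwxyyzzvwwyy$z
  rot[2] = xywwxyyzzvwwyy$zv
  rot[3] = ywwxyyzzvwwyy$zvx
  rot[4] = wwxyyzzvwwyy$zvxy
  rot[5] = wxyyzzvwwyy$zvxyw
  rot[6] = xyyzzvwwyy$zvxyww
  rot[7] = yyzzvwwyy$zvxywwx
  rot[8] = yzzvwwyy$zvxywwxy
  rot[9] = zzvwwyy$zvxywwxyy
  rot[10] = zvwwyy$zvxywwxyyz
  rot[11] = vwwyy$zvxywwxyyzz
  rot[12] = wwyy$zvxywwxyyzzv
  rot[13] = wyy$zvxywwxyyzzvw
  rot[14] = yy$zvxywwxyyzzvww
  rot[15] = y$zvxywwxyyzzvwwy
  rot[16] = $zvxywwxyyzzvwwyy
Sorted (with $ < everything):
  sorted[0] = $zvxywwxyyzzvwwyy
  sorted[1] = vwwyy$zvxywwxyyzz
  sorted[2] = vxywwxyyzzvwwyy$z
  sorted[3] = wwxyyzzvwwyy$zvxy
  sorted[4] = wwyy$zvxywwxyyzzv
  sorted[5] = wxyyzzvwwyy$zvxyw
  sorted[6] = wyy$zvxywwxyyzzvw
  sorted[7] = xywwxyyzzvwwyy$zv
  sorted[8] = xyyzzvwwyy$zvxyww
  sorted[9] = y$zvxywwxyyzzvwwy
  sorted[10] = ywwxyyzzvwwyy$zvx
  sorted[11] = yy$zvxywwxyyzzvww
  sorted[12] = yyzzvwwyy$zvxywwx
  sorted[13] = yzzvwwyy$zvxywwxy
  sorted[14] = zvwwyy$zvxywwxyyz
  sorted[15] = zvxywwxyyzzvwwyy$
  sorted[16] = zzvwwyy$zvxywwxyy
sorted[10] = ywwxyyzzvwwyy$zvx

Answer: ywwxyyzzvwwyy$zvx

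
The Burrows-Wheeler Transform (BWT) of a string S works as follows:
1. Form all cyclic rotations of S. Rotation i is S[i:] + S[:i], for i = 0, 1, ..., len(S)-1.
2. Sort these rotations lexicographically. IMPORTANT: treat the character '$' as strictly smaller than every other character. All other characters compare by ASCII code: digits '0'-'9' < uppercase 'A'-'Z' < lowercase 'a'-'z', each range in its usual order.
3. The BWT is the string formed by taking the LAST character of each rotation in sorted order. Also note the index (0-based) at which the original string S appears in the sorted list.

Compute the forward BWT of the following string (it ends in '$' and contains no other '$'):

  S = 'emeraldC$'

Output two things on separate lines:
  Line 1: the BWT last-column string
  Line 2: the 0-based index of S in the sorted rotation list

All 9 rotations (rotation i = S[i:]+S[:i]):
  rot[0] = emeraldC$
  rot[1] = meraldC$e
  rot[2] = eraldC$em
  rot[3] = raldC$eme
  rot[4] = aldC$emer
  rot[5] = ldC$emera
  rot[6] = dC$emeral
  rot[7] = C$emerald
  rot[8] = $emeraldC
Sorted (with $ < everything):
  sorted[0] = $emeraldC  (last char: 'C')
  sorted[1] = C$emerald  (last char: 'd')
  sorted[2] = aldC$emer  (last char: 'r')
  sorted[3] = dC$emeral  (last char: 'l')
  sorted[4] = emeraldC$  (last char: '$')
  sorted[5] = eraldC$em  (last char: 'm')
  sorted[6] = ldC$emera  (last char: 'a')
  sorted[7] = meraldC$e  (last char: 'e')
  sorted[8] = raldC$eme  (last char: 'e')
Last column: Cdrl$maee
Original string S is at sorted index 4

Answer: Cdrl$maee
4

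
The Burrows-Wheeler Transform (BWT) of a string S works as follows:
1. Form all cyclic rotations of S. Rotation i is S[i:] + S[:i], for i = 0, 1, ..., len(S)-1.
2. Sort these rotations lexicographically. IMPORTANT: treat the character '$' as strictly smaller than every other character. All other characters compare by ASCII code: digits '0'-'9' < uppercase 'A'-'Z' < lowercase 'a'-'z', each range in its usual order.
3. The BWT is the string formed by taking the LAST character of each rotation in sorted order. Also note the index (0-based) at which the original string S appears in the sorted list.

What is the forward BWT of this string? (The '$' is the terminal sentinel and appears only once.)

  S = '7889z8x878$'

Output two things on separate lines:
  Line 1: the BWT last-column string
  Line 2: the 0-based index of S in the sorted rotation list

All 11 rotations (rotation i = S[i:]+S[:i]):
  rot[0] = 7889z8x878$
  rot[1] = 889z8x878$7
  rot[2] = 89z8x878$78
  rot[3] = 9z8x878$788
  rot[4] = z8x878$7889
  rot[5] = 8x878$7889z
  rot[6] = x878$7889z8
  rot[7] = 878$7889z8x
  rot[8] = 78$7889z8x8
  rot[9] = 8$7889z8x87
  rot[10] = $7889z8x878
Sorted (with $ < everything):
  sorted[0] = $7889z8x878  (last char: '8')
  sorted[1] = 78$7889z8x8  (last char: '8')
  sorted[2] = 7889z8x878$  (last char: '$')
  sorted[3] = 8$7889z8x87  (last char: '7')
  sorted[4] = 878$7889z8x  (last char: 'x')
  sorted[5] = 889z8x878$7  (last char: '7')
  sorted[6] = 89z8x878$78  (last char: '8')
  sorted[7] = 8x878$7889z  (last char: 'z')
  sorted[8] = 9z8x878$788  (last char: '8')
  sorted[9] = x878$7889z8  (last char: '8')
  sorted[10] = z8x878$7889  (last char: '9')
Last column: 88$7x78z889
Original string S is at sorted index 2

Answer: 88$7x78z889
2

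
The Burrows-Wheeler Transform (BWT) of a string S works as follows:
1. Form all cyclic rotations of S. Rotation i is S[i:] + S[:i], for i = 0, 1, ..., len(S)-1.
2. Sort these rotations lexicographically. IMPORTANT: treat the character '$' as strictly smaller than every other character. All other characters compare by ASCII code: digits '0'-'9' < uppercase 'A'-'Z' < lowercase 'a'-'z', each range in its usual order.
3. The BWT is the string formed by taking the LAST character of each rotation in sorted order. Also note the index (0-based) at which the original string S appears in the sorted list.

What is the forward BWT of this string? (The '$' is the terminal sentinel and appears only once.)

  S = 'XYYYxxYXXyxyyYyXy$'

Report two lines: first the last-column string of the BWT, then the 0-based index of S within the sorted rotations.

Answer: yY$yXxXYYyxYyXYyXx
2

Derivation:
All 18 rotations (rotation i = S[i:]+S[:i]):
  rot[0] = XYYYxxYXXyxyyYyXy$
  rot[1] = YYYxxYXXyxyyYyXy$X
  rot[2] = YYxxYXXyxyyYyXy$XY
  rot[3] = YxxYXXyxyyYyXy$XYY
  rot[4] = xxYXXyxyyYyXy$XYYY
  rot[5] = xYXXyxyyYyXy$XYYYx
  rot[6] = YXXyxyyYyXy$XYYYxx
  rot[7] = XXyxyyYyXy$XYYYxxY
  rot[8] = XyxyyYyXy$XYYYxxYX
  rot[9] = yxyyYyXy$XYYYxxYXX
  rot[10] = xyyYyXy$XYYYxxYXXy
  rot[11] = yyYyXy$XYYYxxYXXyx
  rot[12] = yYyXy$XYYYxxYXXyxy
  rot[13] = YyXy$XYYYxxYXXyxyy
  rot[14] = yXy$XYYYxxYXXyxyyY
  rot[15] = Xy$XYYYxxYXXyxyyYy
  rot[16] = y$XYYYxxYXXyxyyYyX
  rot[17] = $XYYYxxYXXyxyyYyXy
Sorted (with $ < everything):
  sorted[0] = $XYYYxxYXXyxyyYyXy  (last char: 'y')
  sorted[1] = XXyxyyYyXy$XYYYxxY  (last char: 'Y')
  sorted[2] = XYYYxxYXXyxyyYyXy$  (last char: '$')
  sorted[3] = Xy$XYYYxxYXXyxyyYy  (last char: 'y')
  sorted[4] = XyxyyYyXy$XYYYxxYX  (last char: 'X')
  sorted[5] = YXXyxyyYyXy$XYYYxx  (last char: 'x')
  sorted[6] = YYYxxYXXyxyyYyXy$X  (last char: 'X')
  sorted[7] = YYxxYXXyxyyYyXy$XY  (last char: 'Y')
  sorted[8] = YxxYXXyxyyYyXy$XYY  (last char: 'Y')
  sorted[9] = YyXy$XYYYxxYXXyxyy  (last char: 'y')
  sorted[10] = xYXXyxyyYyXy$XYYYx  (last char: 'x')
  sorted[11] = xxYXXyxyyYyXy$XYYY  (last char: 'Y')
  sorted[12] = xyyYyXy$XYYYxxYXXy  (last char: 'y')
  sorted[13] = y$XYYYxxYXXyxyyYyX  (last char: 'X')
  sorted[14] = yXy$XYYYxxYXXyxyyY  (last char: 'Y')
  sorted[15] = yYyXy$XYYYxxYXXyxy  (last char: 'y')
  sorted[16] = yxyyYyXy$XYYYxxYXX  (last char: 'X')
  sorted[17] = yyYyXy$XYYYxxYXXyx  (last char: 'x')
Last column: yY$yXxXYYyxYyXYyXx
Original string S is at sorted index 2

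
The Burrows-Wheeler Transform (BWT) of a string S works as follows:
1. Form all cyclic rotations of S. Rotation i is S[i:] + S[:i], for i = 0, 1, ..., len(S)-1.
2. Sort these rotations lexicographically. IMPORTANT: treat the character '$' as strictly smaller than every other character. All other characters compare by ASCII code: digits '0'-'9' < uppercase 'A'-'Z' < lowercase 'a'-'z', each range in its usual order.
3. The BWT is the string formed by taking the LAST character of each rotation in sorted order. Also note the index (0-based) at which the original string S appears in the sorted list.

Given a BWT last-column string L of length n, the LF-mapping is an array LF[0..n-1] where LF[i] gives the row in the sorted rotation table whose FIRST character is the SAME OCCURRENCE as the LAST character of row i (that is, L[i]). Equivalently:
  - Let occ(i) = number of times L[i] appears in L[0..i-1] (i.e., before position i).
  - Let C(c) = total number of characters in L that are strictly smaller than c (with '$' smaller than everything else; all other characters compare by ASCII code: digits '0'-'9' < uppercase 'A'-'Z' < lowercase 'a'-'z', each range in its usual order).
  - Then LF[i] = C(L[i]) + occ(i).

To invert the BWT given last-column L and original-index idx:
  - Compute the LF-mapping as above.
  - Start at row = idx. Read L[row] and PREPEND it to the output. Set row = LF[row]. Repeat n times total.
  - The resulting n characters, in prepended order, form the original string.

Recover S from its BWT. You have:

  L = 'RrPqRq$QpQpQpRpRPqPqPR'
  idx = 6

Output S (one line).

Answer: QRPqqqPqQQRpRrPPppRpR$

Derivation:
LF mapping: 8 21 1 17 9 18 0 5 13 6 14 7 15 10 16 11 2 19 3 20 4 12
Walk LF starting at row 6, prepending L[row]:
  step 1: row=6, L[6]='$', prepend. Next row=LF[6]=0
  step 2: row=0, L[0]='R', prepend. Next row=LF[0]=8
  step 3: row=8, L[8]='p', prepend. Next row=LF[8]=13
  step 4: row=13, L[13]='R', prepend. Next row=LF[13]=10
  step 5: row=10, L[10]='p', prepend. Next row=LF[10]=14
  step 6: row=14, L[14]='p', prepend. Next row=LF[14]=16
  step 7: row=16, L[16]='P', prepend. Next row=LF[16]=2
  step 8: row=2, L[2]='P', prepend. Next row=LF[2]=1
  step 9: row=1, L[1]='r', prepend. Next row=LF[1]=21
  step 10: row=21, L[21]='R', prepend. Next row=LF[21]=12
  step 11: row=12, L[12]='p', prepend. Next row=LF[12]=15
  step 12: row=15, L[15]='R', prepend. Next row=LF[15]=11
  step 13: row=11, L[11]='Q', prepend. Next row=LF[11]=7
  step 14: row=7, L[7]='Q', prepend. Next row=LF[7]=5
  step 15: row=5, L[5]='q', prepend. Next row=LF[5]=18
  step 16: row=18, L[18]='P', prepend. Next row=LF[18]=3
  step 17: row=3, L[3]='q', prepend. Next row=LF[3]=17
  step 18: row=17, L[17]='q', prepend. Next row=LF[17]=19
  step 19: row=19, L[19]='q', prepend. Next row=LF[19]=20
  step 20: row=20, L[20]='P', prepend. Next row=LF[20]=4
  step 21: row=4, L[4]='R', prepend. Next row=LF[4]=9
  step 22: row=9, L[9]='Q', prepend. Next row=LF[9]=6
Reversed output: QRPqqqPqQQRpRrPPppRpR$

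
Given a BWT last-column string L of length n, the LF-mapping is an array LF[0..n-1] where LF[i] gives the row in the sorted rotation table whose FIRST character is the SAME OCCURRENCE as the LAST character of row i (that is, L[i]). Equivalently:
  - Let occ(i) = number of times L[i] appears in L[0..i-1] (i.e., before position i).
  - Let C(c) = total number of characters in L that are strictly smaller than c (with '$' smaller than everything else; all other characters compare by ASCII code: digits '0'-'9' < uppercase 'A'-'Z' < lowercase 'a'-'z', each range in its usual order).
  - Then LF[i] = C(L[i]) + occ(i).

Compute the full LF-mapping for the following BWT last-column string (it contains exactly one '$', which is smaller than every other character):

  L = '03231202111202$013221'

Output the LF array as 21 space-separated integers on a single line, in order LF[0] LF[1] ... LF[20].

Answer: 1 18 11 19 5 12 2 13 6 7 8 14 3 15 0 4 9 20 16 17 10

Derivation:
Char counts: '$':1, '0':4, '1':6, '2':7, '3':3
C (first-col start): C('$')=0, C('0')=1, C('1')=5, C('2')=11, C('3')=18
L[0]='0': occ=0, LF[0]=C('0')+0=1+0=1
L[1]='3': occ=0, LF[1]=C('3')+0=18+0=18
L[2]='2': occ=0, LF[2]=C('2')+0=11+0=11
L[3]='3': occ=1, LF[3]=C('3')+1=18+1=19
L[4]='1': occ=0, LF[4]=C('1')+0=5+0=5
L[5]='2': occ=1, LF[5]=C('2')+1=11+1=12
L[6]='0': occ=1, LF[6]=C('0')+1=1+1=2
L[7]='2': occ=2, LF[7]=C('2')+2=11+2=13
L[8]='1': occ=1, LF[8]=C('1')+1=5+1=6
L[9]='1': occ=2, LF[9]=C('1')+2=5+2=7
L[10]='1': occ=3, LF[10]=C('1')+3=5+3=8
L[11]='2': occ=3, LF[11]=C('2')+3=11+3=14
L[12]='0': occ=2, LF[12]=C('0')+2=1+2=3
L[13]='2': occ=4, LF[13]=C('2')+4=11+4=15
L[14]='$': occ=0, LF[14]=C('$')+0=0+0=0
L[15]='0': occ=3, LF[15]=C('0')+3=1+3=4
L[16]='1': occ=4, LF[16]=C('1')+4=5+4=9
L[17]='3': occ=2, LF[17]=C('3')+2=18+2=20
L[18]='2': occ=5, LF[18]=C('2')+5=11+5=16
L[19]='2': occ=6, LF[19]=C('2')+6=11+6=17
L[20]='1': occ=5, LF[20]=C('1')+5=5+5=10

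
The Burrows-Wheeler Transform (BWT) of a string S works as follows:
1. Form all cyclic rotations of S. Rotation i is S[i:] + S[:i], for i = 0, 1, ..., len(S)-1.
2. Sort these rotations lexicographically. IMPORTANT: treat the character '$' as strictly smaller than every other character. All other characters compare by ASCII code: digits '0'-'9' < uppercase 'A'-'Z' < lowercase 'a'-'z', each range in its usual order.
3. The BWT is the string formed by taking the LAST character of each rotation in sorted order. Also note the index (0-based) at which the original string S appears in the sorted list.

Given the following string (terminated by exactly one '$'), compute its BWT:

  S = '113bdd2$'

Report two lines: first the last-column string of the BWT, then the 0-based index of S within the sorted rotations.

All 8 rotations (rotation i = S[i:]+S[:i]):
  rot[0] = 113bdd2$
  rot[1] = 13bdd2$1
  rot[2] = 3bdd2$11
  rot[3] = bdd2$113
  rot[4] = dd2$113b
  rot[5] = d2$113bd
  rot[6] = 2$113bdd
  rot[7] = $113bdd2
Sorted (with $ < everything):
  sorted[0] = $113bdd2  (last char: '2')
  sorted[1] = 113bdd2$  (last char: '$')
  sorted[2] = 13bdd2$1  (last char: '1')
  sorted[3] = 2$113bdd  (last char: 'd')
  sorted[4] = 3bdd2$11  (last char: '1')
  sorted[5] = bdd2$113  (last char: '3')
  sorted[6] = d2$113bd  (last char: 'd')
  sorted[7] = dd2$113b  (last char: 'b')
Last column: 2$1d13db
Original string S is at sorted index 1

Answer: 2$1d13db
1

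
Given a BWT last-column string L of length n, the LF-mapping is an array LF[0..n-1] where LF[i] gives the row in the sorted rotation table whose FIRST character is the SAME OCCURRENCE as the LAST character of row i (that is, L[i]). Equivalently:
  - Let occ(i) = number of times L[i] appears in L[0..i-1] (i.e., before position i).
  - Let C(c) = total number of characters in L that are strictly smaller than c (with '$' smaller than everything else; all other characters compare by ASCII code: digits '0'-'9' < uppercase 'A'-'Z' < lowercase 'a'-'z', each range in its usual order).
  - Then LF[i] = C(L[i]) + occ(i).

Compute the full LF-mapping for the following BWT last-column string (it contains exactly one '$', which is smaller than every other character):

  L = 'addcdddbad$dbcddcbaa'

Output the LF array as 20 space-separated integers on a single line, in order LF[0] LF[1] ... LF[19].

Char counts: '$':1, 'a':4, 'b':3, 'c':3, 'd':9
C (first-col start): C('$')=0, C('a')=1, C('b')=5, C('c')=8, C('d')=11
L[0]='a': occ=0, LF[0]=C('a')+0=1+0=1
L[1]='d': occ=0, LF[1]=C('d')+0=11+0=11
L[2]='d': occ=1, LF[2]=C('d')+1=11+1=12
L[3]='c': occ=0, LF[3]=C('c')+0=8+0=8
L[4]='d': occ=2, LF[4]=C('d')+2=11+2=13
L[5]='d': occ=3, LF[5]=C('d')+3=11+3=14
L[6]='d': occ=4, LF[6]=C('d')+4=11+4=15
L[7]='b': occ=0, LF[7]=C('b')+0=5+0=5
L[8]='a': occ=1, LF[8]=C('a')+1=1+1=2
L[9]='d': occ=5, LF[9]=C('d')+5=11+5=16
L[10]='$': occ=0, LF[10]=C('$')+0=0+0=0
L[11]='d': occ=6, LF[11]=C('d')+6=11+6=17
L[12]='b': occ=1, LF[12]=C('b')+1=5+1=6
L[13]='c': occ=1, LF[13]=C('c')+1=8+1=9
L[14]='d': occ=7, LF[14]=C('d')+7=11+7=18
L[15]='d': occ=8, LF[15]=C('d')+8=11+8=19
L[16]='c': occ=2, LF[16]=C('c')+2=8+2=10
L[17]='b': occ=2, LF[17]=C('b')+2=5+2=7
L[18]='a': occ=2, LF[18]=C('a')+2=1+2=3
L[19]='a': occ=3, LF[19]=C('a')+3=1+3=4

Answer: 1 11 12 8 13 14 15 5 2 16 0 17 6 9 18 19 10 7 3 4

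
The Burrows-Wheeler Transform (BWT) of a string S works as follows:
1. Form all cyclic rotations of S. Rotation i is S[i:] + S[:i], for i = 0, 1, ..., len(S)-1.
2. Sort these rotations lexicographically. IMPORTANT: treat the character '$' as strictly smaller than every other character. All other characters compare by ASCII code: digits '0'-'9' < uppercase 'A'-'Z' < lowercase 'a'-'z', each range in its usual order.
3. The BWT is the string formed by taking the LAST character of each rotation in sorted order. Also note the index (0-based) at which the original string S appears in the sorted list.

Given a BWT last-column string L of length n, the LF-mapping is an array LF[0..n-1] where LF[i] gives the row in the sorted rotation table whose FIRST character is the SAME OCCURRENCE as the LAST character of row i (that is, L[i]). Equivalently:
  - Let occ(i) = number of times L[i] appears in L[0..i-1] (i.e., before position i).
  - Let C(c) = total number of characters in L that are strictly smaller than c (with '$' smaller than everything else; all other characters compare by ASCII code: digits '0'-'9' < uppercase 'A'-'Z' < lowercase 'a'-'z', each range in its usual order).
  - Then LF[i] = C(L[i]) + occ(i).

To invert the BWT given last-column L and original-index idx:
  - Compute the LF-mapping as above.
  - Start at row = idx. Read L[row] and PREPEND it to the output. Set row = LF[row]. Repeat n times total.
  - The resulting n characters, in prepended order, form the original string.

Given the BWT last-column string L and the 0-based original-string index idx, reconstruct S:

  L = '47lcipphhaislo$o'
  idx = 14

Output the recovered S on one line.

LF mapping: 1 2 9 4 7 13 14 5 6 3 8 15 10 11 0 12
Walk LF starting at row 14, prepending L[row]:
  step 1: row=14, L[14]='$', prepend. Next row=LF[14]=0
  step 2: row=0, L[0]='4', prepend. Next row=LF[0]=1
  step 3: row=1, L[1]='7', prepend. Next row=LF[1]=2
  step 4: row=2, L[2]='l', prepend. Next row=LF[2]=9
  step 5: row=9, L[9]='a', prepend. Next row=LF[9]=3
  step 6: row=3, L[3]='c', prepend. Next row=LF[3]=4
  step 7: row=4, L[4]='i', prepend. Next row=LF[4]=7
  step 8: row=7, L[7]='h', prepend. Next row=LF[7]=5
  step 9: row=5, L[5]='p', prepend. Next row=LF[5]=13
  step 10: row=13, L[13]='o', prepend. Next row=LF[13]=11
  step 11: row=11, L[11]='s', prepend. Next row=LF[11]=15
  step 12: row=15, L[15]='o', prepend. Next row=LF[15]=12
  step 13: row=12, L[12]='l', prepend. Next row=LF[12]=10
  step 14: row=10, L[10]='i', prepend. Next row=LF[10]=8
  step 15: row=8, L[8]='h', prepend. Next row=LF[8]=6
  step 16: row=6, L[6]='p', prepend. Next row=LF[6]=14
Reversed output: philosophical74$

Answer: philosophical74$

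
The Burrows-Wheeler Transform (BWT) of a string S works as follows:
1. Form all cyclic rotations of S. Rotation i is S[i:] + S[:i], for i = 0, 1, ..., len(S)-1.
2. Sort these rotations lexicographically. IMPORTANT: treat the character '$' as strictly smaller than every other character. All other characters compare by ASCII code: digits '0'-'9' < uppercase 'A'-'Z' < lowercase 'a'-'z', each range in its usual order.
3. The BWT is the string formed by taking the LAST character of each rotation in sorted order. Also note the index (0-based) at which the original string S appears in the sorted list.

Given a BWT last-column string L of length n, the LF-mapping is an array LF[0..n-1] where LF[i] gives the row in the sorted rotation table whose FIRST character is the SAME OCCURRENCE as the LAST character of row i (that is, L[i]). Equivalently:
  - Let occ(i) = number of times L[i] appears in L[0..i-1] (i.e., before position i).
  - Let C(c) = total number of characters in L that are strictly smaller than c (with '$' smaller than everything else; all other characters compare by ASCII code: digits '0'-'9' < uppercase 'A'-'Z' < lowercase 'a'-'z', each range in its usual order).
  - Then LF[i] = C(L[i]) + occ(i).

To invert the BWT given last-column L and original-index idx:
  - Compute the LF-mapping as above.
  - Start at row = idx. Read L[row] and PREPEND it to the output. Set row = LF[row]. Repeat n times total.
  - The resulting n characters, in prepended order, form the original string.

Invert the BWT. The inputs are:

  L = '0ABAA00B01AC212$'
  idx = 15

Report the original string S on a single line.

LF mapping: 1 9 13 10 11 2 3 14 4 5 12 15 7 6 8 0
Walk LF starting at row 15, prepending L[row]:
  step 1: row=15, L[15]='$', prepend. Next row=LF[15]=0
  step 2: row=0, L[0]='0', prepend. Next row=LF[0]=1
  step 3: row=1, L[1]='A', prepend. Next row=LF[1]=9
  step 4: row=9, L[9]='1', prepend. Next row=LF[9]=5
  step 5: row=5, L[5]='0', prepend. Next row=LF[5]=2
  step 6: row=2, L[2]='B', prepend. Next row=LF[2]=13
  step 7: row=13, L[13]='1', prepend. Next row=LF[13]=6
  step 8: row=6, L[6]='0', prepend. Next row=LF[6]=3
  step 9: row=3, L[3]='A', prepend. Next row=LF[3]=10
  step 10: row=10, L[10]='A', prepend. Next row=LF[10]=12
  step 11: row=12, L[12]='2', prepend. Next row=LF[12]=7
  step 12: row=7, L[7]='B', prepend. Next row=LF[7]=14
  step 13: row=14, L[14]='2', prepend. Next row=LF[14]=8
  step 14: row=8, L[8]='0', prepend. Next row=LF[8]=4
  step 15: row=4, L[4]='A', prepend. Next row=LF[4]=11
  step 16: row=11, L[11]='C', prepend. Next row=LF[11]=15
Reversed output: CA02B2AA01B01A0$

Answer: CA02B2AA01B01A0$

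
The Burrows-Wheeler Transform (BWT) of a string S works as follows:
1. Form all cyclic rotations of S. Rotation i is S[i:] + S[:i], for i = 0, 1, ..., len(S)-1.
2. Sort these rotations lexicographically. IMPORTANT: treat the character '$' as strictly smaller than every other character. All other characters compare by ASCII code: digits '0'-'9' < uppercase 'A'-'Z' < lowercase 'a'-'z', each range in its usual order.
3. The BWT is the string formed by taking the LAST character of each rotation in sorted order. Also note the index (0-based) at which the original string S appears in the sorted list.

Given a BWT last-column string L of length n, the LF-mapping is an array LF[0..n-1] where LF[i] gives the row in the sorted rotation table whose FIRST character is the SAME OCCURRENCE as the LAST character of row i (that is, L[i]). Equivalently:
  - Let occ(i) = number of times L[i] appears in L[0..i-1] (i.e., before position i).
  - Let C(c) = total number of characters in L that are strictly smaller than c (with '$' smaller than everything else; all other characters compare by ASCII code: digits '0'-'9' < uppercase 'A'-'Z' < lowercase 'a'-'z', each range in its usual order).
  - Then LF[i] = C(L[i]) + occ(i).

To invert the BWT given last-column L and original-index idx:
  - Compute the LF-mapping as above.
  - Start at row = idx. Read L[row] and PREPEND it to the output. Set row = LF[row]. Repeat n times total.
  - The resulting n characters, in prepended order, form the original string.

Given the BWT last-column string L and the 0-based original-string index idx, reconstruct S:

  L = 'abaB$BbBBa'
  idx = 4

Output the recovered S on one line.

Answer: BbBBabaBa$

Derivation:
LF mapping: 5 8 6 1 0 2 9 3 4 7
Walk LF starting at row 4, prepending L[row]:
  step 1: row=4, L[4]='$', prepend. Next row=LF[4]=0
  step 2: row=0, L[0]='a', prepend. Next row=LF[0]=5
  step 3: row=5, L[5]='B', prepend. Next row=LF[5]=2
  step 4: row=2, L[2]='a', prepend. Next row=LF[2]=6
  step 5: row=6, L[6]='b', prepend. Next row=LF[6]=9
  step 6: row=9, L[9]='a', prepend. Next row=LF[9]=7
  step 7: row=7, L[7]='B', prepend. Next row=LF[7]=3
  step 8: row=3, L[3]='B', prepend. Next row=LF[3]=1
  step 9: row=1, L[1]='b', prepend. Next row=LF[1]=8
  step 10: row=8, L[8]='B', prepend. Next row=LF[8]=4
Reversed output: BbBBabaBa$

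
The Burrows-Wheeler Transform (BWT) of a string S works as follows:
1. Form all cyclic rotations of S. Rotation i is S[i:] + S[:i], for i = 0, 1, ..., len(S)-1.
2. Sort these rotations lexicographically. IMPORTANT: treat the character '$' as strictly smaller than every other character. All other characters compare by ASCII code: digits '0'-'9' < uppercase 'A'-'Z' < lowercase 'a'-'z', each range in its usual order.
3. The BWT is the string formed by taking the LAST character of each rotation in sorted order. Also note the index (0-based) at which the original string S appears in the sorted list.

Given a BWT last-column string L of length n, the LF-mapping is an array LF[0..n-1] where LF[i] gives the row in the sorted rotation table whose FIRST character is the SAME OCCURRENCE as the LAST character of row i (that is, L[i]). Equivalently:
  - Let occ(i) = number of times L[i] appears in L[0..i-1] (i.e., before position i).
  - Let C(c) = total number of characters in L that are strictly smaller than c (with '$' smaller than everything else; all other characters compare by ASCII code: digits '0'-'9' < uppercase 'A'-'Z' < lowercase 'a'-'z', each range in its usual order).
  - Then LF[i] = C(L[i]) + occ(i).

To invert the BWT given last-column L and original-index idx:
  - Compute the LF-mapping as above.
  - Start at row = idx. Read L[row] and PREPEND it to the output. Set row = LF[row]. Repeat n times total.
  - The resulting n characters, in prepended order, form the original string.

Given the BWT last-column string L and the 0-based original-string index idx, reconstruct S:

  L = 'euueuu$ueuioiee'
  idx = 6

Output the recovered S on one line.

LF mapping: 1 9 10 2 11 12 0 13 3 14 6 8 7 4 5
Walk LF starting at row 6, prepending L[row]:
  step 1: row=6, L[6]='$', prepend. Next row=LF[6]=0
  step 2: row=0, L[0]='e', prepend. Next row=LF[0]=1
  step 3: row=1, L[1]='u', prepend. Next row=LF[1]=9
  step 4: row=9, L[9]='u', prepend. Next row=LF[9]=14
  step 5: row=14, L[14]='e', prepend. Next row=LF[14]=5
  step 6: row=5, L[5]='u', prepend. Next row=LF[5]=12
  step 7: row=12, L[12]='i', prepend. Next row=LF[12]=7
  step 8: row=7, L[7]='u', prepend. Next row=LF[7]=13
  step 9: row=13, L[13]='e', prepend. Next row=LF[13]=4
  step 10: row=4, L[4]='u', prepend. Next row=LF[4]=11
  step 11: row=11, L[11]='o', prepend. Next row=LF[11]=8
  step 12: row=8, L[8]='e', prepend. Next row=LF[8]=3
  step 13: row=3, L[3]='e', prepend. Next row=LF[3]=2
  step 14: row=2, L[2]='u', prepend. Next row=LF[2]=10
  step 15: row=10, L[10]='i', prepend. Next row=LF[10]=6
Reversed output: iueeoueuiueuue$

Answer: iueeoueuiueuue$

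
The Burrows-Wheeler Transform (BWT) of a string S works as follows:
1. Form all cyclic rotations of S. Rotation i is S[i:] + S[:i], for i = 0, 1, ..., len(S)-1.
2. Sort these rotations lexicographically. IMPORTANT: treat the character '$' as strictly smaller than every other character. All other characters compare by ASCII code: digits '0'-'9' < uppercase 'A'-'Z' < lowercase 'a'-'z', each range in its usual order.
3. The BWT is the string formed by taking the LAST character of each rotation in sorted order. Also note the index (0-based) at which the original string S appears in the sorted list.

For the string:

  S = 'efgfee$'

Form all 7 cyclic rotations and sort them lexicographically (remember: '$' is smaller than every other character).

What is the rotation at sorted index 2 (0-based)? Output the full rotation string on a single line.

All 7 rotations (rotation i = S[i:]+S[:i]):
  rot[0] = efgfee$
  rot[1] = fgfee$e
  rot[2] = gfee$ef
  rot[3] = fee$efg
  rot[4] = ee$efgf
  rot[5] = e$efgfe
  rot[6] = $efgfee
Sorted (with $ < everything):
  sorted[0] = $efgfee
  sorted[1] = e$efgfe
  sorted[2] = ee$efgf
  sorted[3] = efgfee$
  sorted[4] = fee$efg
  sorted[5] = fgfee$e
  sorted[6] = gfee$ef
sorted[2] = ee$efgf

Answer: ee$efgf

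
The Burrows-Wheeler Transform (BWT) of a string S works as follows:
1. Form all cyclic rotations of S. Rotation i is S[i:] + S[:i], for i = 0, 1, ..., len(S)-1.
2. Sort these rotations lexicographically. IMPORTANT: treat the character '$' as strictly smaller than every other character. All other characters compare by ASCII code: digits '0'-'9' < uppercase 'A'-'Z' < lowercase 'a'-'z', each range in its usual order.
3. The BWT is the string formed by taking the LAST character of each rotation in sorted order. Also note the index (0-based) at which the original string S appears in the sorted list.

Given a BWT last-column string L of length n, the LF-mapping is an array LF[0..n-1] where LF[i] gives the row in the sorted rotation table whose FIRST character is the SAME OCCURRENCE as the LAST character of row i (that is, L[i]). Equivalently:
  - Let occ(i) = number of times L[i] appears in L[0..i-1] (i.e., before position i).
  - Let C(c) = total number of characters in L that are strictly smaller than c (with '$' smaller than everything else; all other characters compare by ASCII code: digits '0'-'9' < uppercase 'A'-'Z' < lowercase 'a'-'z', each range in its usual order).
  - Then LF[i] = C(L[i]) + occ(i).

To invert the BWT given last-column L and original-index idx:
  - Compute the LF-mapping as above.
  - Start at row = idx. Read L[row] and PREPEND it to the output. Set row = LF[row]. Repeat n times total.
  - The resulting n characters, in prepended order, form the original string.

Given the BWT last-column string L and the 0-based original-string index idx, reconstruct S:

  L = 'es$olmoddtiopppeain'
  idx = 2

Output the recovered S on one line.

Answer: disappointmepoodle$

Derivation:
LF mapping: 4 17 0 11 8 9 12 2 3 18 6 13 14 15 16 5 1 7 10
Walk LF starting at row 2, prepending L[row]:
  step 1: row=2, L[2]='$', prepend. Next row=LF[2]=0
  step 2: row=0, L[0]='e', prepend. Next row=LF[0]=4
  step 3: row=4, L[4]='l', prepend. Next row=LF[4]=8
  step 4: row=8, L[8]='d', prepend. Next row=LF[8]=3
  step 5: row=3, L[3]='o', prepend. Next row=LF[3]=11
  step 6: row=11, L[11]='o', prepend. Next row=LF[11]=13
  step 7: row=13, L[13]='p', prepend. Next row=LF[13]=15
  step 8: row=15, L[15]='e', prepend. Next row=LF[15]=5
  step 9: row=5, L[5]='m', prepend. Next row=LF[5]=9
  step 10: row=9, L[9]='t', prepend. Next row=LF[9]=18
  step 11: row=18, L[18]='n', prepend. Next row=LF[18]=10
  step 12: row=10, L[10]='i', prepend. Next row=LF[10]=6
  step 13: row=6, L[6]='o', prepend. Next row=LF[6]=12
  step 14: row=12, L[12]='p', prepend. Next row=LF[12]=14
  step 15: row=14, L[14]='p', prepend. Next row=LF[14]=16
  step 16: row=16, L[16]='a', prepend. Next row=LF[16]=1
  step 17: row=1, L[1]='s', prepend. Next row=LF[1]=17
  step 18: row=17, L[17]='i', prepend. Next row=LF[17]=7
  step 19: row=7, L[7]='d', prepend. Next row=LF[7]=2
Reversed output: disappointmepoodle$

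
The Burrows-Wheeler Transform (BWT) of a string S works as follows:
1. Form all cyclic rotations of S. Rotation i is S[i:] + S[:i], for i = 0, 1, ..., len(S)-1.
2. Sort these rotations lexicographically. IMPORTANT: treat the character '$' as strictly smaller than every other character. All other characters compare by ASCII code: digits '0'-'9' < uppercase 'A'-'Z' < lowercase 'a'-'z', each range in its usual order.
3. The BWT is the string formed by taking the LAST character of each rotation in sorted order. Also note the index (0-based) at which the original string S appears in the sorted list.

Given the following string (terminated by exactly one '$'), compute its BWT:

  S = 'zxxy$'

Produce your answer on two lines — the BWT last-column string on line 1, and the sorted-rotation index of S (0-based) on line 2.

All 5 rotations (rotation i = S[i:]+S[:i]):
  rot[0] = zxxy$
  rot[1] = xxy$z
  rot[2] = xy$zx
  rot[3] = y$zxx
  rot[4] = $zxxy
Sorted (with $ < everything):
  sorted[0] = $zxxy  (last char: 'y')
  sorted[1] = xxy$z  (last char: 'z')
  sorted[2] = xy$zx  (last char: 'x')
  sorted[3] = y$zxx  (last char: 'x')
  sorted[4] = zxxy$  (last char: '$')
Last column: yzxx$
Original string S is at sorted index 4

Answer: yzxx$
4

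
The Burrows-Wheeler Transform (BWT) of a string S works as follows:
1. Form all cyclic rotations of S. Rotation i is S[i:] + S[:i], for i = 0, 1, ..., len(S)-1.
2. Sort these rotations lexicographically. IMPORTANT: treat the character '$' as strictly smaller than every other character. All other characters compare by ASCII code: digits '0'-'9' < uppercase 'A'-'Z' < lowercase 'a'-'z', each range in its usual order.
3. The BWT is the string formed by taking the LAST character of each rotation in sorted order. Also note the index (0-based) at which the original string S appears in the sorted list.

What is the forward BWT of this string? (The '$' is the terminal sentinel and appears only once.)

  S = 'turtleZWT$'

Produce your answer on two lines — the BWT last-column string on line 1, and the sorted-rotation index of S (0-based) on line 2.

All 10 rotations (rotation i = S[i:]+S[:i]):
  rot[0] = turtleZWT$
  rot[1] = urtleZWT$t
  rot[2] = rtleZWT$tu
  rot[3] = tleZWT$tur
  rot[4] = leZWT$turt
  rot[5] = eZWT$turtl
  rot[6] = ZWT$turtle
  rot[7] = WT$turtleZ
  rot[8] = T$turtleZW
  rot[9] = $turtleZWT
Sorted (with $ < everything):
  sorted[0] = $turtleZWT  (last char: 'T')
  sorted[1] = T$turtleZW  (last char: 'W')
  sorted[2] = WT$turtleZ  (last char: 'Z')
  sorted[3] = ZWT$turtle  (last char: 'e')
  sorted[4] = eZWT$turtl  (last char: 'l')
  sorted[5] = leZWT$turt  (last char: 't')
  sorted[6] = rtleZWT$tu  (last char: 'u')
  sorted[7] = tleZWT$tur  (last char: 'r')
  sorted[8] = turtleZWT$  (last char: '$')
  sorted[9] = urtleZWT$t  (last char: 't')
Last column: TWZeltur$t
Original string S is at sorted index 8

Answer: TWZeltur$t
8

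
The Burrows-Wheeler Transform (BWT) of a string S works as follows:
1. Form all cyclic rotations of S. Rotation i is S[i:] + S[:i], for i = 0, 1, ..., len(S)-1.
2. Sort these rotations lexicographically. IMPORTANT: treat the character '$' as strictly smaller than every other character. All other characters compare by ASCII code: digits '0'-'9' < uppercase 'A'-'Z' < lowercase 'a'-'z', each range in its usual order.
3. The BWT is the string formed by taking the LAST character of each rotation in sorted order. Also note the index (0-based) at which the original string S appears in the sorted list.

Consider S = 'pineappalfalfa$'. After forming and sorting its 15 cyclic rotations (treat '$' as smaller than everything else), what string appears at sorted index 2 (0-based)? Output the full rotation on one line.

Answer: alfa$pineappalf

Derivation:
All 15 rotations (rotation i = S[i:]+S[:i]):
  rot[0] = pineappalfalfa$
  rot[1] = ineappalfalfa$p
  rot[2] = neappalfalfa$pi
  rot[3] = eappalfalfa$pin
  rot[4] = appalfalfa$pine
  rot[5] = ppalfalfa$pinea
  rot[6] = palfalfa$pineap
  rot[7] = alfalfa$pineapp
  rot[8] = lfalfa$pineappa
  rot[9] = falfa$pineappal
  rot[10] = alfa$pineappalf
  rot[11] = lfa$pineappalfa
  rot[12] = fa$pineappalfal
  rot[13] = a$pineappalfalf
  rot[14] = $pineappalfalfa
Sorted (with $ < everything):
  sorted[0] = $pineappalfalfa
  sorted[1] = a$pineappalfalf
  sorted[2] = alfa$pineappalf
  sorted[3] = alfalfa$pineapp
  sorted[4] = appalfalfa$pine
  sorted[5] = eappalfalfa$pin
  sorted[6] = fa$pineappalfal
  sorted[7] = falfa$pineappal
  sorted[8] = ineappalfalfa$p
  sorted[9] = lfa$pineappalfa
  sorted[10] = lfalfa$pineappa
  sorted[11] = neappalfalfa$pi
  sorted[12] = palfalfa$pineap
  sorted[13] = pineappalfalfa$
  sorted[14] = ppalfalfa$pinea
sorted[2] = alfa$pineappalf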